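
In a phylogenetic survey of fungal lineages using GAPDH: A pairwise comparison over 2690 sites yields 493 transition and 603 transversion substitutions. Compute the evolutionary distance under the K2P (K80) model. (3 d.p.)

0.595

P = 493/2690 ≈ 0.183271 and Q = 603/2690 ≈ 0.224164.
Under the Kimura two-parameter model, d = −½ ln(1 − 2P − Q) − ¼ ln(1 − 2Q).
1 − 2P − Q = 0.409294, giving −½ ln(0.409294) = 0.446661.
1 − 2Q = 0.551672, giving −¼ ln(0.551672) = 0.148700.
d = 0.446661 + 0.148700 = 0.595361.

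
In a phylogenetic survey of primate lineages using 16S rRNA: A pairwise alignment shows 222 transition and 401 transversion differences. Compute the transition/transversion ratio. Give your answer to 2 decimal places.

0.55

R = 222/401 = 0.553615… ≈ 0.55 (to 2 d.p.).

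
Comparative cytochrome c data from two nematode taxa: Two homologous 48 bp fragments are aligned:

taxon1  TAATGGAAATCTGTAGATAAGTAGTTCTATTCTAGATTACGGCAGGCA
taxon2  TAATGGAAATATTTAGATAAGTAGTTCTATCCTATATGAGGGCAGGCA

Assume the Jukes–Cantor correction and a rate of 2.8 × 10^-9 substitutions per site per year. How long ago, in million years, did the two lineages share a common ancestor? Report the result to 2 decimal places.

24.42

The sequences differ at 6 of 48 sites (11, 13, 31, 35, 38, 40), so p = 6/48 = 0.125.
d = −(3/4) ln(1 − 4p/3) = −0.75 ln(1 − 0.166667) = −0.75 ln(0.833333)
  = −0.75 × (-0.182322) = 0.136742 substitutions/site.
Under a molecular clock d = 2μt, so t = d/(2μ) = 0.136742 / (2 × 2.8 × 10^-9) = 24.42 million years.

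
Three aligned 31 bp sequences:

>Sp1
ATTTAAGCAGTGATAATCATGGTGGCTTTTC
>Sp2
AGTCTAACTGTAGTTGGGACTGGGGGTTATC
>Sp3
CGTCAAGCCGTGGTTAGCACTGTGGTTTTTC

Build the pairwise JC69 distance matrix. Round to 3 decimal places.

d(Sp1,Sp2) = 0.874, d(Sp1,Sp3) = 0.422, d(Sp2,Sp3) = 0.422

Sp1–Sp2: 16/31 sites differ → p ≈ 0.516129, d = −0.75 ln(1 − 0.688172) = 0.873978 ≈ 0.874.
Sp1–Sp3: 10/31 sites differ → p ≈ 0.322581, d = −0.75 ln(1 − 0.430108) = 0.421731 ≈ 0.422.
Sp2–Sp3: 10/31 sites differ → p ≈ 0.322581, d = −0.75 ln(1 − 0.430108) = 0.421731 ≈ 0.422.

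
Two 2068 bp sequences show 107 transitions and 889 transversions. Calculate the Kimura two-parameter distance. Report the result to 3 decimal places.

0.872

P = 107/2068 ≈ 0.051741 and Q = 889/2068 ≈ 0.429884.
Under the Kimura two-parameter model, d = −½ ln(1 − 2P − Q) − ¼ ln(1 − 2Q).
1 − 2P − Q = 0.466634, giving −½ ln(0.466634) = 0.381105.
1 − 2Q = 0.140232, giving −¼ ln(0.140232) = 0.491114.
d = 0.381105 + 0.491114 = 0.872219.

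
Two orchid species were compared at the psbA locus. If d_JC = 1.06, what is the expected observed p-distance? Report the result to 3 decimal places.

0.568

p = (3/4)(1 − e^(−4d/3)) = 0.75 × (1 − e^(-1.413333)) = 0.75 × (1 − 0.243331) = 0.567502.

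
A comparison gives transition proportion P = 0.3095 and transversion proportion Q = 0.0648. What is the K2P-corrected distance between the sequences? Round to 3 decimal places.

Under the Kimura two-parameter model, d = −½ ln(1 − 2P − Q) − ¼ ln(1 − 2Q).
1 − 2P − Q = 0.3162, giving −½ ln(0.3162) = 0.575690.
1 − 2Q = 0.8704, giving −¼ ln(0.8704) = 0.034701.
d = 0.575690 + 0.034701 = 0.610391.

0.610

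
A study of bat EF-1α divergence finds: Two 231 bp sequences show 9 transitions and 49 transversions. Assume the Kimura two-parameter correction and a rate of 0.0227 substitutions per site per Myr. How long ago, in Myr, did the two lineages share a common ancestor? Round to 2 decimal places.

P = 9/231 ≈ 0.038961 and Q = 49/231 ≈ 0.212121.
Under the Kimura two-parameter model, d = −½ ln(1 − 2P − Q) − ¼ ln(1 − 2Q).
1 − 2P − Q = 0.709957, giving −½ ln(0.709957) = 0.171275.
1 − 2Q = 0.575758, giving −¼ ln(0.575758) = 0.138017.
d = 0.171275 + 0.138017 = 0.309292.
Under a molecular clock d = 2μt, so t = d/(2μ) = 0.309292 / (2 × 0.0227) = 6.81 Myr.

6.81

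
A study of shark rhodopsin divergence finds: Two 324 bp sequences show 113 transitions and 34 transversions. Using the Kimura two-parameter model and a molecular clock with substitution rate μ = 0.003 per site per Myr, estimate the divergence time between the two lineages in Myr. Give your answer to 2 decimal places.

144.97

P = 113/324 ≈ 0.348765 and Q = 34/324 ≈ 0.104938.
Under the Kimura two-parameter model, d = −½ ln(1 − 2P − Q) − ¼ ln(1 − 2Q).
1 − 2P − Q = 0.197532, giving −½ ln(0.197532) = 0.810927.
1 − 2Q = 0.790124, giving −¼ ln(0.790124) = 0.058891.
d = 0.810927 + 0.058891 = 0.869818.
Under a molecular clock d = 2μt, so t = d/(2μ) = 0.869818 / (2 × 0.003) = 144.97 Myr.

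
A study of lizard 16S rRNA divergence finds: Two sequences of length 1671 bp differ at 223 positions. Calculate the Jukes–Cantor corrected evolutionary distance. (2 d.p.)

0.15

p = 223/1671 ≈ 0.133453.
d = −(3/4) ln(1 − 4p/3) = −0.75 ln(1 − 0.177937) = −0.75 ln(0.822063)
  = −0.75 × (-0.195938) = 0.146954 substitutions/site.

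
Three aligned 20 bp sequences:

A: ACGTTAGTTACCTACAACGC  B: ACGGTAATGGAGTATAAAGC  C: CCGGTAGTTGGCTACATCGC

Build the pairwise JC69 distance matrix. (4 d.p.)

A–B: 8/20 sites differ → p = 0.4, d = −0.75 ln(1 − 0.533333) = 0.571605 ≈ 0.5716.
A–C: 5/20 sites differ → p = 0.25, d = −0.75 ln(1 − 0.333333) = 0.304098 ≈ 0.3041.
B–C: 8/20 sites differ → p = 0.4, d = −0.75 ln(1 − 0.533333) = 0.571605 ≈ 0.5716.

d(A,B) = 0.5716, d(A,C) = 0.3041, d(B,C) = 0.5716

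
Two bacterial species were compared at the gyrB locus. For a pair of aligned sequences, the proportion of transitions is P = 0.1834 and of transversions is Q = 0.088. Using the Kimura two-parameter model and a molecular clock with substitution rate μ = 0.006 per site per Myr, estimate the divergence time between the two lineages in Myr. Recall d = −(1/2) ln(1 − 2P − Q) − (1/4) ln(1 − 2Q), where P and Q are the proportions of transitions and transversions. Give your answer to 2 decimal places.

Under the Kimura two-parameter model, d = −½ ln(1 − 2P − Q) − ¼ ln(1 − 2Q).
1 − 2P − Q = 0.5452, giving −½ ln(0.5452) = 0.303301.
1 − 2Q = 0.824, giving −¼ ln(0.824) = 0.048396.
d = 0.303301 + 0.048396 = 0.351697.
Under a molecular clock d = 2μt, so t = d/(2μ) = 0.351697 / (2 × 0.006) = 29.31 Myr.

29.31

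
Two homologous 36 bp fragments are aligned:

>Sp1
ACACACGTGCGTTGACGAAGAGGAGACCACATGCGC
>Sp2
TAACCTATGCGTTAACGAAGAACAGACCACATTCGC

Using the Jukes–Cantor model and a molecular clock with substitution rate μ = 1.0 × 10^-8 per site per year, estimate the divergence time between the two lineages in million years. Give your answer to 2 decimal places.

15.20

The sequences differ at 9 of 36 sites (1, 2, 5, 6, 7, 14, 22, 23, 33), so p = 9/36 = 0.25.
d = −(3/4) ln(1 − 4p/3) = −0.75 ln(1 − 0.333333) = −0.75 ln(0.666667)
  = −0.75 × (-0.405465) = 0.304099 substitutions/site.
Under a molecular clock d = 2μt, so t = d/(2μ) = 0.304099 / (2 × 1.0 × 10^-8) = 15.20 million years.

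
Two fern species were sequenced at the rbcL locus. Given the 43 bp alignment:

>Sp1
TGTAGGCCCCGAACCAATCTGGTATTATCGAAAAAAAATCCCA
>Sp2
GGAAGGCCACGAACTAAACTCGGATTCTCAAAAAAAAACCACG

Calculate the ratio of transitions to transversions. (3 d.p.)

Transitions are A↔G and C↔T; transversions are all other mismatches.
Transitions: 4. Transversions: 8.
R = 4/8 = 0.500.

0.500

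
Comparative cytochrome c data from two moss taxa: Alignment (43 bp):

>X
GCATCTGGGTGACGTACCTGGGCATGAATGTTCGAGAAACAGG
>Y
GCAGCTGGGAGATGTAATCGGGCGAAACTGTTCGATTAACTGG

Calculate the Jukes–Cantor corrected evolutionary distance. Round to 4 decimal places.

0.3870

The sequences differ at 13 of 43 sites, so p = 13/43 ≈ 0.302326.
d = −(3/4) ln(1 − 4p/3) = −0.75 ln(1 − 0.403101) = −0.75 ln(0.596899)
  = −0.75 × (-0.516007) = 0.387005 substitutions/site.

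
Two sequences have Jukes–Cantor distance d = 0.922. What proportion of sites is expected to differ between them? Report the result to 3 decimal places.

0.531

p = (3/4)(1 − e^(−4d/3)) = 0.75 × (1 − e^(-1.229333)) = 0.75 × (1 − 0.292488) = 0.530634.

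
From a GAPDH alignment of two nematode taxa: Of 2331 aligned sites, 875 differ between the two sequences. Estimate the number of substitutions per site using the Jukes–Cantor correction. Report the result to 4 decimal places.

p = 875/2331 ≈ 0.375375.
d = −(3/4) ln(1 − 4p/3) = −0.75 ln(1 − 0.5005) = −0.75 ln(0.4995)
  = −0.75 × (-0.694148) = 0.520611 substitutions/site.

0.5206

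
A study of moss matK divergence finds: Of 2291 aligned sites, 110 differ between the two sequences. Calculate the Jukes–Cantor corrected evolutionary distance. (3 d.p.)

p = 110/2291 ≈ 0.048014.
d = −(3/4) ln(1 − 4p/3) = −0.75 ln(1 − 0.064019) = −0.75 ln(0.935981)
  = −0.75 × (-0.066160) = 0.049620 substitutions/site.

0.050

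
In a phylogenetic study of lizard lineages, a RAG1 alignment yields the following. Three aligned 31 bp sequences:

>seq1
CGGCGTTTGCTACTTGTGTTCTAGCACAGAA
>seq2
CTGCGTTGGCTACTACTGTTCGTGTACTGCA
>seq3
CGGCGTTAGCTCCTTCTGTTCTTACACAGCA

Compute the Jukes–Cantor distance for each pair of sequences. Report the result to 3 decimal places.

d(seq1,seq2) = 0.367, d(seq1,seq3) = 0.224, d(seq2,seq3) = 0.316

seq1–seq2: 9/31 sites differ → p ≈ 0.290323, d = −0.75 ln(1 − 0.387097) = 0.367161 ≈ 0.367.
seq1–seq3: 6/31 sites differ → p ≈ 0.193548, d = −0.75 ln(1 − 0.258064) = 0.223869 ≈ 0.224.
seq2–seq3: 8/31 sites differ → p ≈ 0.258065, d = −0.75 ln(1 − 0.344087) = 0.316295 ≈ 0.316.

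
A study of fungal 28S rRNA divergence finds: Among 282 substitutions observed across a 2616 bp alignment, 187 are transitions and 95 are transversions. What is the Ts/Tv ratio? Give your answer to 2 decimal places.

R = 187/95 = 1.968421… ≈ 1.97 (to 2 d.p.).

1.97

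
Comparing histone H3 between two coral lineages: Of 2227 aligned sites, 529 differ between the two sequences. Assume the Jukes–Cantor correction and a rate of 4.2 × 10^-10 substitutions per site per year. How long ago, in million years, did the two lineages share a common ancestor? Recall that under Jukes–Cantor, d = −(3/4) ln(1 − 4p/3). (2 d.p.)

340.04

p = 529/2227 ≈ 0.237539.
d = −(3/4) ln(1 − 4p/3) = −0.75 ln(1 − 0.316719) = −0.75 ln(0.683281)
  = −0.75 × (-0.380849) = 0.285637 substitutions/site.
Under a molecular clock d = 2μt, so t = d/(2μ) = 0.285637 / (2 × 4.2 × 10^-10) = 340.04 million years.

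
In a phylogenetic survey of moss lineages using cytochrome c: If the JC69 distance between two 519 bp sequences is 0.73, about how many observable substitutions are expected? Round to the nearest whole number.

Invert JC69: p = (3/4)(1 − e^(−4d/3)) = 0.75 × (1 − e^(-0.973333)) = 0.75 × (1 − 0.377822) = 0.466634.
Expected differing sites = pL ≈ 0.466634 × 519 = 242.183046 ≈ 242.

242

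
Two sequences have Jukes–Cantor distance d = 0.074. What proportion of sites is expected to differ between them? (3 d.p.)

0.070

p = (3/4)(1 − e^(−4d/3)) = 0.75 × (1 − e^(-0.098667)) = 0.75 × (1 − 0.906044) = 0.070467.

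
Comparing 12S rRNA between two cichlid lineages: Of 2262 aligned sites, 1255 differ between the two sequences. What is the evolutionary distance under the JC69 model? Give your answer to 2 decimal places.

1.01

p = 1255/2262 ≈ 0.554819.
d = −(3/4) ln(1 − 4p/3) = −0.75 ln(1 − 0.739759) = −0.75 ln(0.260241)
  = −0.75 × (-1.346147) = 1.009610 substitutions/site.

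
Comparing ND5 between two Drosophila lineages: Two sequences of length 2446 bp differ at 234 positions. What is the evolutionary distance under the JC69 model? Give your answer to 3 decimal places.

p = 234/2446 ≈ 0.095666.
d = −(3/4) ln(1 − 4p/3) = −0.75 ln(1 − 0.127555) = −0.75 ln(0.872445)
  = −0.75 × (-0.136456) = 0.102342 substitutions/site.

0.102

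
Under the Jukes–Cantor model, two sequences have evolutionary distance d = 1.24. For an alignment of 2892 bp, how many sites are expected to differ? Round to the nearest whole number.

1754

Invert JC69: p = (3/4)(1 − e^(−4d/3)) = 0.75 × (1 − e^(-1.653333)) = 0.75 × (1 − 0.191411) = 0.606442.
Expected differing sites = pL ≈ 0.606442 × 2892 = 1753.830264 ≈ 1754.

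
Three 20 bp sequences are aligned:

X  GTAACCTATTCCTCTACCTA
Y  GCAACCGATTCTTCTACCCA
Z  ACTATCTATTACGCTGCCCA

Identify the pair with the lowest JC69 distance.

X–Y: 4/20 differ, p = 0.200, d = 0.233.
X–Z: 8/20 differ, p = 0.400, d = 0.572.
Y–Z: 8/20 differ, p = 0.400, d = 0.572.
The smallest distance is between X and Y.

X and Y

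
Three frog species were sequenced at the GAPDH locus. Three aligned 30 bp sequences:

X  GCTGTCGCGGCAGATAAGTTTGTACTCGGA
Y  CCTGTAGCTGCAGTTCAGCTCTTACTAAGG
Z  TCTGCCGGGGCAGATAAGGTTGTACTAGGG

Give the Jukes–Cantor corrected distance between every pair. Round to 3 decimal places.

d(X,Y) = 0.503, d(X,Z) = 0.233, d(Y,Z) = 0.503

X–Y: 11/30 sites differ → p ≈ 0.366667, d = −0.75 ln(1 − 0.488889) = 0.503376 ≈ 0.503.
X–Z: 6/30 sites differ → p = 0.2, d = −0.75 ln(1 − 0.266667) = 0.232617 ≈ 0.233.
Y–Z: 11/30 sites differ → p ≈ 0.366667, d = −0.75 ln(1 − 0.488889) = 0.503376 ≈ 0.503.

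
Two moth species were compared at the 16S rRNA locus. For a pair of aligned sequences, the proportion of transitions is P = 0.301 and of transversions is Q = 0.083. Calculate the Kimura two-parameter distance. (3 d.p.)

0.623

Under the Kimura two-parameter model, d = −½ ln(1 − 2P − Q) − ¼ ln(1 − 2Q).
1 − 2P − Q = 0.315, giving −½ ln(0.315) = 0.577591.
1 − 2Q = 0.834, giving −¼ ln(0.834) = 0.045380.
d = 0.577591 + 0.045380 = 0.622971.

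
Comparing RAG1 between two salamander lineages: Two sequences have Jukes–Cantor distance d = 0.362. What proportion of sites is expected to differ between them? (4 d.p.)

0.2871

p = (3/4)(1 − e^(−4d/3)) = 0.75 × (1 − e^(-0.482667)) = 0.75 × (1 − 0.617135) = 0.287149.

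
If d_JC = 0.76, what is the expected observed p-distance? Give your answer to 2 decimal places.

p = (3/4)(1 − e^(−4d/3)) = 0.75 × (1 − e^(-1.013333)) = 0.75 × (1 − 0.363007) = 0.477745.

0.48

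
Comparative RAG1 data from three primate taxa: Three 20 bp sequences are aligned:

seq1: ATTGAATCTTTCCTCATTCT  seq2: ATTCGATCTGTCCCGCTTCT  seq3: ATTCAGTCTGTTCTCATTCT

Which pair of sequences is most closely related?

seq1–seq2: 6/20 differ, p = 0.300, d = 0.383.
seq1–seq3: 4/20 differ, p = 0.200, d = 0.233.
seq2–seq3: 6/20 differ, p = 0.300, d = 0.383.
The smallest distance is between seq1 and seq3.

seq1 and seq3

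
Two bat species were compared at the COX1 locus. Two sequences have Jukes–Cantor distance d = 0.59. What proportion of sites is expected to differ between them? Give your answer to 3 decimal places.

p = (3/4)(1 − e^(−4d/3)) = 0.75 × (1 − e^(-0.786667)) = 0.75 × (1 − 0.455360) = 0.408480.

0.408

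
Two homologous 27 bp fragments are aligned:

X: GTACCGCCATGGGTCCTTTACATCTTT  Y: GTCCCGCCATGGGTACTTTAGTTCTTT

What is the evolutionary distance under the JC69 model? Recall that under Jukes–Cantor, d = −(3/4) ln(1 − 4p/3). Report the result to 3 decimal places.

The sequences differ at 4 of 27 sites (3, 15, 21, 22), so p = 4/27 ≈ 0.148148.
d = −(3/4) ln(1 − 4p/3) = −0.75 ln(1 − 0.197531) = −0.75 ln(0.802469)
  = −0.75 × (-0.220062) = 0.165047 substitutions/site.

0.165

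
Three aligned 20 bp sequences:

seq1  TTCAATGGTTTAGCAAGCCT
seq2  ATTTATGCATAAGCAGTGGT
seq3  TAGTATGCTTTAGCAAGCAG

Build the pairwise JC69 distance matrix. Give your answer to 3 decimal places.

seq1–seq2: 10/20 sites differ → p = 0.5, d = −0.75 ln(1 − 0.666667) = 0.823960 ≈ 0.824.
seq1–seq3: 6/20 sites differ → p = 0.3, d = −0.75 ln(1 − 0.4) = 0.383119 ≈ 0.383.
seq2–seq3: 10/20 sites differ → p = 0.5, d = −0.75 ln(1 − 0.666667) = 0.823960 ≈ 0.824.

d(seq1,seq2) = 0.824, d(seq1,seq3) = 0.383, d(seq2,seq3) = 0.824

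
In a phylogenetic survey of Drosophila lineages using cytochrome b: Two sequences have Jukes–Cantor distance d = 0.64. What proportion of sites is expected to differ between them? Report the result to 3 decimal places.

p = (3/4)(1 − e^(−4d/3)) = 0.75 × (1 − e^(-0.853333)) = 0.75 × (1 − 0.425993) = 0.430505.

0.431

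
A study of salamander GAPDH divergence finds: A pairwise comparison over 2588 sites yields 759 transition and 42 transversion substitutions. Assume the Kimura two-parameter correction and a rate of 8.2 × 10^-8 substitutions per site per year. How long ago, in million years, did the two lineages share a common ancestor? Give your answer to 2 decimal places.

2.87

P = 759/2588 ≈ 0.293277 and Q = 42/2588 ≈ 0.016229.
Under the Kimura two-parameter model, d = −½ ln(1 − 2P − Q) − ¼ ln(1 − 2Q).
1 − 2P − Q = 0.397217, giving −½ ln(0.397217) = 0.461636.
1 − 2Q = 0.967542, giving −¼ ln(0.967542) = 0.008249.
d = 0.461636 + 0.008249 = 0.469885.
Under a molecular clock d = 2μt, so t = d/(2μ) = 0.469885 / (2 × 8.2 × 10^-8) = 2.87 million years.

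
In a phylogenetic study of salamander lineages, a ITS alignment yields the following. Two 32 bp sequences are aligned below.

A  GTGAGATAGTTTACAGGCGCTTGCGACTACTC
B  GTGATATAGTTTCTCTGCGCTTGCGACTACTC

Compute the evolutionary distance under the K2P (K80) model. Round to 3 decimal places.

Of 32 sites, 1 differences are transitions and 4 are transversions, so P = 1/32 = 0.03125 and Q = 4/32 = 0.125.
Under the Kimura two-parameter model, d = −½ ln(1 − 2P − Q) − ¼ ln(1 − 2Q).
1 − 2P − Q = 0.8125, giving −½ ln(0.8125) = 0.103820.
1 − 2Q = 0.75, giving −¼ ln(0.75) = 0.071921.
d = 0.103820 + 0.071921 = 0.175741.

0.176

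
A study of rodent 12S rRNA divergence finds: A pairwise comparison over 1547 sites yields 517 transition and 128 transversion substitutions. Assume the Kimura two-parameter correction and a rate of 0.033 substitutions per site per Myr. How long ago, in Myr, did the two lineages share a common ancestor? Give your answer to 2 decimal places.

P = 517/1547 ≈ 0.334195 and Q = 128/1547 ≈ 0.082741.
Under the Kimura two-parameter model, d = −½ ln(1 − 2P − Q) − ¼ ln(1 − 2Q).
1 − 2P − Q = 0.248869, giving −½ ln(0.248869) = 0.695414.
1 − 2Q = 0.834518, giving −¼ ln(0.834518) = 0.045225.
d = 0.695414 + 0.045225 = 0.740639.
Under a molecular clock d = 2μt, so t = d/(2μ) = 0.740639 / (2 × 0.033) = 11.22 Myr.

11.22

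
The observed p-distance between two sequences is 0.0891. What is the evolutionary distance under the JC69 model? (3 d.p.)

d = −(3/4) ln(1 − 4p/3) = −0.75 ln(1 − 0.1188) = −0.75 ln(0.8812)
  = −0.75 × (-0.126471) = 0.094853 substitutions/site.

0.095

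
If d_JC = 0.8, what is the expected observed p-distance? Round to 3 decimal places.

p = (3/4)(1 − e^(−4d/3)) = 0.75 × (1 − e^(-1.066667)) = 0.75 × (1 − 0.344154) = 0.491885.

0.492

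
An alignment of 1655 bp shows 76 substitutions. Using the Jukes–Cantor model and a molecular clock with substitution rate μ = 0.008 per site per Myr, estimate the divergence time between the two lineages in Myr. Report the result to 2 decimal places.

2.96

p = 76/1655 ≈ 0.045921.
d = −(3/4) ln(1 − 4p/3) = −0.75 ln(1 − 0.061228) = −0.75 ln(0.938772)
  = −0.75 × (-0.063183) = 0.047387 substitutions/site.
Under a molecular clock d = 2μt, so t = d/(2μ) = 0.047387 / (2 × 0.008) = 2.96 Myr.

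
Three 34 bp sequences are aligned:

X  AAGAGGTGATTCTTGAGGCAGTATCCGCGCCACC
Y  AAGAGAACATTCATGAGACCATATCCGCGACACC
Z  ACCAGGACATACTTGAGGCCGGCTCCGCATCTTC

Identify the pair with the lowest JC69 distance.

X and Y

X–Y: 8/34 differ, p = 0.235, d = 0.282.
X–Z: 12/34 differ, p = 0.353, d = 0.477.
Y–Z: 13/34 differ, p = 0.382, d = 0.535.
The smallest distance is between X and Y.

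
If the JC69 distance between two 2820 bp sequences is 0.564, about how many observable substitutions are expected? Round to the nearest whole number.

Invert JC69: p = (3/4)(1 − e^(−4d/3)) = 0.75 × (1 − e^(-0.752)) = 0.75 × (1 − 0.471423) = 0.396433.
Expected differing sites = pL ≈ 0.396433 × 2820 = 1117.94106 ≈ 1118.

1118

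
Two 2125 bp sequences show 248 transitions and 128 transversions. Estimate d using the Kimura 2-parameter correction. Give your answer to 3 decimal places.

P = 248/2125 ≈ 0.116706 and Q = 128/2125 ≈ 0.060235.
Under the Kimura two-parameter model, d = −½ ln(1 − 2P − Q) − ¼ ln(1 − 2Q).
1 − 2P − Q = 0.706353, giving −½ ln(0.706353) = 0.173820.
1 − 2Q = 0.87953, giving −¼ ln(0.87953) = 0.032092.
d = 0.173820 + 0.032092 = 0.205912.

0.206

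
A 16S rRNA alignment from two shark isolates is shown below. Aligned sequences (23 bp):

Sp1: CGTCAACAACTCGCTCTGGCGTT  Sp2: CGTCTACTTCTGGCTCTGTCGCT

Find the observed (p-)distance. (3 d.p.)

The sequences differ at 6 of 23 positions (sites 5, 8, 9, 12, 19, 22).
p = 6/23 = 0.260869… ≈ 0.261 (to 3 d.p.).

0.261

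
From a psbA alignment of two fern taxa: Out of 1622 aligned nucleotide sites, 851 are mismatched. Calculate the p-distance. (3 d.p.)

0.525

p = 851/1622 = 0.524660… ≈ 0.525 (to 3 d.p.).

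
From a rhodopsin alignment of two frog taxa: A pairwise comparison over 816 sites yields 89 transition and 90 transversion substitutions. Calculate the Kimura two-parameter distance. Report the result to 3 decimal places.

0.261

P = 89/816 ≈ 0.109069 and Q = 90/816 ≈ 0.110294.
Under the Kimura two-parameter model, d = −½ ln(1 − 2P − Q) − ¼ ln(1 − 2Q).
1 − 2P − Q = 0.671568, giving −½ ln(0.671568) = 0.199070.
1 − 2Q = 0.779412, giving −¼ ln(0.779412) = 0.062304.
d = 0.199070 + 0.062304 = 0.261374.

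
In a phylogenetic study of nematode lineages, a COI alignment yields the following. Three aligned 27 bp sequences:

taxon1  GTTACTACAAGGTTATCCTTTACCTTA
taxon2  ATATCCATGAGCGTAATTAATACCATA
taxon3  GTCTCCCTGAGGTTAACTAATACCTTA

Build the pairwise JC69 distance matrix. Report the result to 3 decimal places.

taxon1–taxon2: 14/27 sites differ → p ≈ 0.518519, d = −0.75 ln(1 − 0.691359) = 0.881682 ≈ 0.882.
taxon1–taxon3: 10/27 sites differ → p ≈ 0.37037, d = −0.75 ln(1 − 0.493827) = 0.510658 ≈ 0.511.
taxon2–taxon3: 7/27 sites differ → p ≈ 0.259259, d = −0.75 ln(1 − 0.345679) = 0.318118 ≈ 0.318.

d(taxon1,taxon2) = 0.882, d(taxon1,taxon3) = 0.511, d(taxon2,taxon3) = 0.318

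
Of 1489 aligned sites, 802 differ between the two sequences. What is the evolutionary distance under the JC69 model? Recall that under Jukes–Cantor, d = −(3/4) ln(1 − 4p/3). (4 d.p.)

p = 802/1489 ≈ 0.538617.
d = −(3/4) ln(1 − 4p/3) = −0.75 ln(1 − 0.718156) = −0.75 ln(0.281844)
  = −0.75 × (-1.266402) = 0.949802 substitutions/site.

0.9498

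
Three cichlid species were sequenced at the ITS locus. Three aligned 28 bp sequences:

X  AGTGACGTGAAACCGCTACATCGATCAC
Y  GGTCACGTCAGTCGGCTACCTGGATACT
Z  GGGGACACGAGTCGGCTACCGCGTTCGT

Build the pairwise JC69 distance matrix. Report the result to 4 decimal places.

d(X,Y) = 0.5565, d(X,Z) = 0.6355, d(Y,Z) = 0.4850

X–Y: 11/28 sites differ → p ≈ 0.392857, d = −0.75 ln(1 − 0.523809) = 0.556452 ≈ 0.5565.
X–Z: 12/28 sites differ → p ≈ 0.428571, d = −0.75 ln(1 − 0.571428) = 0.635472 ≈ 0.6355.
Y–Z: 10/28 sites differ → p ≈ 0.357143, d = −0.75 ln(1 − 0.476191) = 0.484971 ≈ 0.4850.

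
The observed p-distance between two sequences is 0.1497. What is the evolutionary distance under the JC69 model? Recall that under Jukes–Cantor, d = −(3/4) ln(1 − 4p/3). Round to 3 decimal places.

0.167

d = −(3/4) ln(1 − 4p/3) = −0.75 ln(1 − 0.1996) = −0.75 ln(0.8004)
  = −0.75 × (-0.222644) = 0.166983 substitutions/site.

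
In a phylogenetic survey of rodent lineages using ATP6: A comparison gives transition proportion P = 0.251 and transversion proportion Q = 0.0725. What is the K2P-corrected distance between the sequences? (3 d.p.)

0.466

Under the Kimura two-parameter model, d = −½ ln(1 − 2P − Q) − ¼ ln(1 − 2Q).
1 − 2P − Q = 0.4255, giving −½ ln(0.4255) = 0.427245.
1 − 2Q = 0.855, giving −¼ ln(0.855) = 0.039163.
d = 0.427245 + 0.039163 = 0.466408.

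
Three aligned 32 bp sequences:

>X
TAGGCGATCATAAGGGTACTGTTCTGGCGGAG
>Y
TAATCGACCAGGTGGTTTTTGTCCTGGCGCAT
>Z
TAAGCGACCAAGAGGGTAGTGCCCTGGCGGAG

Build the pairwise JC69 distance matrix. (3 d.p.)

X–Y: 12/32 sites differ → p = 0.375, d = −0.75 ln(1 − 0.5) = 0.519860 ≈ 0.520.
X–Z: 7/32 sites differ → p = 0.21875, d = −0.75 ln(1 − 0.291667) = 0.258631 ≈ 0.259.
Y–Z: 9/32 sites differ → p = 0.28125, d = −0.75 ln(1 − 0.375) = 0.352503 ≈ 0.353.

d(X,Y) = 0.520, d(X,Z) = 0.259, d(Y,Z) = 0.353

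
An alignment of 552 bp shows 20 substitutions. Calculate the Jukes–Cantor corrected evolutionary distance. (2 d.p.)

0.04

p = 20/552 ≈ 0.036232.
d = −(3/4) ln(1 − 4p/3) = −0.75 ln(1 − 0.048309) = −0.75 ln(0.951691)
  = −0.75 × (-0.049515) = 0.037136 substitutions/site.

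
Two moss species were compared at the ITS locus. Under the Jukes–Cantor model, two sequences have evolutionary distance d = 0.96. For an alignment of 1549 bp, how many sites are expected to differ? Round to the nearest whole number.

Invert JC69: p = (3/4)(1 − e^(−4d/3)) = 0.75 × (1 − e^(-1.28)) = 0.75 × (1 − 0.278037) = 0.541472.
Expected differing sites = pL ≈ 0.541472 × 1549 = 838.740128 ≈ 839.

839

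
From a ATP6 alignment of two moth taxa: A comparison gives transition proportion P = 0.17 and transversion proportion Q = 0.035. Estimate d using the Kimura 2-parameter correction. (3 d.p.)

0.253

Under the Kimura two-parameter model, d = −½ ln(1 − 2P − Q) − ¼ ln(1 − 2Q).
1 − 2P − Q = 0.625, giving −½ ln(0.625) = 0.235002.
1 − 2Q = 0.93, giving −¼ ln(0.93) = 0.018143.
d = 0.235002 + 0.018143 = 0.253145.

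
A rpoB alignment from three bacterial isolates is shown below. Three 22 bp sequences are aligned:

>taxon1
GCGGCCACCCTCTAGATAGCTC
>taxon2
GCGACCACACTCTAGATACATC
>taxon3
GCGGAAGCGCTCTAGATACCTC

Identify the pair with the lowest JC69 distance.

taxon1–taxon2: 4/22 differ, p = 0.182, d = 0.208.
taxon1–taxon3: 5/22 differ, p = 0.227, d = 0.271.
taxon2–taxon3: 6/22 differ, p = 0.273, d = 0.339.
The smallest distance is between taxon1 and taxon2.

taxon1 and taxon2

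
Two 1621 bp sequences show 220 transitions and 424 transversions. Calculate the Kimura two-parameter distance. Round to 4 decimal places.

0.5658

P = 220/1621 ≈ 0.135719 and Q = 424/1621 ≈ 0.261567.
Under the Kimura two-parameter model, d = −½ ln(1 − 2P − Q) − ¼ ln(1 − 2Q).
1 − 2P − Q = 0.466995, giving −½ ln(0.466995) = 0.380718.
1 − 2Q = 0.476866, giving −¼ ln(0.476866) = 0.185130.
d = 0.380718 + 0.185130 = 0.565848.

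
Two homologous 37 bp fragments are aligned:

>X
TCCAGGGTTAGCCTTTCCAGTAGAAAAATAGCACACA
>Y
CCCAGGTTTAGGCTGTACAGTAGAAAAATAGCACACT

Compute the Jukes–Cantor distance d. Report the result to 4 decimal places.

0.1827

The sequences differ at 6 of 37 sites (1, 7, 12, 15, 17, 37), so p = 6/37 ≈ 0.162162.
d = −(3/4) ln(1 − 4p/3) = −0.75 ln(1 − 0.216216) = −0.75 ln(0.783784)
  = −0.75 × (-0.243622) = 0.182717 substitutions/site.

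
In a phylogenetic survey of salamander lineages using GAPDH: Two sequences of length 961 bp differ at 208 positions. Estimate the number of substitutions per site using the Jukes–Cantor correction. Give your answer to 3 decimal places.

0.255

p = 208/961 ≈ 0.216441.
d = −(3/4) ln(1 − 4p/3) = −0.75 ln(1 − 0.288588) = −0.75 ln(0.711412)
  = −0.75 × (-0.340504) = 0.255378 substitutions/site.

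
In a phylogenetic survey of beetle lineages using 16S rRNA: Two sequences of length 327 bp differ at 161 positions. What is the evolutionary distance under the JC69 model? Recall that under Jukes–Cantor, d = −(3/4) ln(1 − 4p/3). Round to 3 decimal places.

p = 161/327 ≈ 0.492355.
d = −(3/4) ln(1 − 4p/3) = −0.75 ln(1 − 0.656473) = −0.75 ln(0.343527)
  = −0.75 × (-1.068490) = 0.801368 substitutions/site.

0.801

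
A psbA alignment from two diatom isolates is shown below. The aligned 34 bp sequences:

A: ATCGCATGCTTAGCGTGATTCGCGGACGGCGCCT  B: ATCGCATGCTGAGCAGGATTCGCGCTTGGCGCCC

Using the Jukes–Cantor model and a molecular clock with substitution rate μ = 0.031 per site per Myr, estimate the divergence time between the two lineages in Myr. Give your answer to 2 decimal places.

3.88

The sequences differ at 7 of 34 sites (11, 15, 16, 25, 26, 27, 34), so p = 7/34 ≈ 0.205882.
d = −(3/4) ln(1 − 4p/3) = −0.75 ln(1 − 0.274509) = −0.75 ln(0.725491)
  = −0.75 × (-0.320907) = 0.240680 substitutions/site.
Under a molecular clock d = 2μt, so t = d/(2μ) = 0.240680 / (2 × 0.031) = 3.88 Myr.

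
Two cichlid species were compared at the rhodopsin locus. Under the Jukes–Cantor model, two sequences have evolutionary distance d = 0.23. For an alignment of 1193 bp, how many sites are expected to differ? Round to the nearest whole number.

Invert JC69: p = (3/4)(1 − e^(−4d/3)) = 0.75 × (1 − e^(-0.306667)) = 0.75 × (1 − 0.735896) = 0.198078.
Expected differing sites = pL ≈ 0.198078 × 1193 = 236.307054 ≈ 236.

236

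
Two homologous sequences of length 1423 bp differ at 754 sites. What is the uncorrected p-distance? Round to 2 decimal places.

0.53

p = 754/1423 = 0.529866… ≈ 0.53 (to 2 d.p.).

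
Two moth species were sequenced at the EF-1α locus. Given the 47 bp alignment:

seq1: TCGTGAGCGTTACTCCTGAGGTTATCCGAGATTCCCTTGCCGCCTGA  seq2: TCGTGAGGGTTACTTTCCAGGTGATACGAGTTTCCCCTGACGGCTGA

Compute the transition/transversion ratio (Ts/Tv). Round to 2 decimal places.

0.57

Transitions are A↔G and C↔T; transversions are all other mismatches.
Transitions: 4. Transversions: 7.
R = 4/7 = 0.571428… ≈ 0.57 (to 2 d.p.).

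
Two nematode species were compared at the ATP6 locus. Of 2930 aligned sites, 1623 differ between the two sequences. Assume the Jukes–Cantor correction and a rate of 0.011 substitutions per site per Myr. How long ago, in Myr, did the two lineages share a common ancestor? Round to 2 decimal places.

45.74

p = 1623/2930 ≈ 0.553925.
d = −(3/4) ln(1 − 4p/3) = −0.75 ln(1 − 0.738567) = −0.75 ln(0.261433)
  = −0.75 × (-1.341577) = 1.006183 substitutions/site.
Under a molecular clock d = 2μt, so t = d/(2μ) = 1.006183 / (2 × 0.011) = 45.74 Myr.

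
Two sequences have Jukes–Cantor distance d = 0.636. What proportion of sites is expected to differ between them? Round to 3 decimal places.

0.429

p = (3/4)(1 − e^(−4d/3)) = 0.75 × (1 − e^(-0.848)) = 0.75 × (1 − 0.428271) = 0.428797.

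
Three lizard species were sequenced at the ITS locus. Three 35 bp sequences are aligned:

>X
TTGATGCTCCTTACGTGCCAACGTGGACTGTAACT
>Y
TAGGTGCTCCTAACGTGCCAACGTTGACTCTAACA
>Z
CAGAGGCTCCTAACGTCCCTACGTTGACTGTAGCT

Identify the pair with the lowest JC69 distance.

X and Y

X–Y: 6/35 differ, p = 0.171, d = 0.195.
X–Z: 8/35 differ, p = 0.229, d = 0.273.
Y–Z: 8/35 differ, p = 0.229, d = 0.273.
The smallest distance is between X and Y.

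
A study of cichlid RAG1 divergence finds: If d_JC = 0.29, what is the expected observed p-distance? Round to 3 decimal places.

p = (3/4)(1 − e^(−4d/3)) = 0.75 × (1 − e^(-0.386667)) = 0.75 × (1 − 0.679317) = 0.240512.

0.241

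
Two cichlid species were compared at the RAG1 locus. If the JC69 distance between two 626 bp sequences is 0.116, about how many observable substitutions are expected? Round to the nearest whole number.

Invert JC69: p = (3/4)(1 − e^(−4d/3)) = 0.75 × (1 − e^(-0.154667)) = 0.75 × (1 − 0.856700) = 0.107475.
Expected differing sites = pL ≈ 0.107475 × 626 = 67.27935 ≈ 67.

67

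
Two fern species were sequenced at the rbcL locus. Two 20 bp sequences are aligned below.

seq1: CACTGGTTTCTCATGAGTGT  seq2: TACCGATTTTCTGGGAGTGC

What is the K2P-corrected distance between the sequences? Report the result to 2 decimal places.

Of 20 sites, 8 differences are transitions and 1 are transversions, so P = 8/20 = 0.4 and Q = 1/20 = 0.05.
Under the Kimura two-parameter model, d = −½ ln(1 − 2P − Q) − ¼ ln(1 − 2Q).
1 − 2P − Q = 0.15, giving −½ ln(0.15) = 0.948560.
1 − 2Q = 0.9, giving −¼ ln(0.9) = 0.026340.
d = 0.948560 + 0.026340 = 0.974900.

0.97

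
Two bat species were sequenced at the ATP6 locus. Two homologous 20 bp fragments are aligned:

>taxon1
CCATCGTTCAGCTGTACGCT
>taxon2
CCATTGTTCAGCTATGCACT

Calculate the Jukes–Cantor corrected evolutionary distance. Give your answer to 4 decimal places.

0.2326

The sequences differ at 4 of 20 sites (5, 14, 16, 18), so p = 4/20 = 0.2.
d = −(3/4) ln(1 − 4p/3) = −0.75 ln(1 − 0.266667) = −0.75 ln(0.733333)
  = −0.75 × (-0.310155) = 0.232616 substitutions/site.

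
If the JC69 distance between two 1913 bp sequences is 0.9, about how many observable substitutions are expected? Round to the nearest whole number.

1003

Invert JC69: p = (3/4)(1 − e^(−4d/3)) = 0.75 × (1 − e^(-1.2)) = 0.75 × (1 − 0.301194) = 0.524105.
Expected differing sites = pL ≈ 0.524105 × 1913 = 1002.612865 ≈ 1003.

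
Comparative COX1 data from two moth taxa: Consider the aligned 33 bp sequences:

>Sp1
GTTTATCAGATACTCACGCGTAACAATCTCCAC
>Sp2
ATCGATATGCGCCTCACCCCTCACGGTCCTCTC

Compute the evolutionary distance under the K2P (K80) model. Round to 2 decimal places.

Of 33 sites, 6 differences are transitions and 10 are transversions, so P = 6/33 ≈ 0.181818 and Q = 10/33 ≈ 0.30303.
Under the Kimura two-parameter model, d = −½ ln(1 − 2P − Q) − ¼ ln(1 − 2Q).
1 − 2P − Q = 0.333334, giving −½ ln(0.333334) = 0.549305.
1 − 2Q = 0.39394, giving −¼ ln(0.39394) = 0.232889.
d = 0.549305 + 0.232889 = 0.782194.

0.78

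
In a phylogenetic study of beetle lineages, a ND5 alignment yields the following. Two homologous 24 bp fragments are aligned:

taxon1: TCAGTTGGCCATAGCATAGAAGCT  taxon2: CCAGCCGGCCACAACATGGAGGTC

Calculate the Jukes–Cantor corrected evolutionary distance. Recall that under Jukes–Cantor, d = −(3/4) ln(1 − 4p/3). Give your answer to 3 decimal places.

0.520

The sequences differ at 9 of 24 sites (1, 5, 6, 12, 14, 18, 21, 23, 24), so p = 9/24 = 0.375.
d = −(3/4) ln(1 − 4p/3) = −0.75 ln(1 − 0.5) = −0.75 ln(0.5)
  = −0.75 × (-0.693147) = 0.519860 substitutions/site.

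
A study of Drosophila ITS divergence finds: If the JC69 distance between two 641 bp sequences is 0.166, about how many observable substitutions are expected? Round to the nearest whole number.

95

Invert JC69: p = (3/4)(1 − e^(−4d/3)) = 0.75 × (1 − e^(-0.221333)) = 0.75 × (1 − 0.801450) = 0.148913.
Expected differing sites = pL ≈ 0.148913 × 641 = 95.453233 ≈ 95.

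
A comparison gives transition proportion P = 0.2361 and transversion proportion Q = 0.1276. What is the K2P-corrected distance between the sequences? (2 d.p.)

Under the Kimura two-parameter model, d = −½ ln(1 − 2P − Q) − ¼ ln(1 − 2Q).
1 − 2P − Q = 0.4002, giving −½ ln(0.4002) = 0.457895.
1 − 2Q = 0.7448, giving −¼ ln(0.7448) = 0.073660.
d = 0.457895 + 0.073660 = 0.531555.

0.53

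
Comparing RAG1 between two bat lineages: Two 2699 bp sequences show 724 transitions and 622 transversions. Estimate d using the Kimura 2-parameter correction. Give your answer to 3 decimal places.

0.883

P = 724/2699 ≈ 0.268247 and Q = 622/2699 ≈ 0.230456.
Under the Kimura two-parameter model, d = −½ ln(1 − 2P − Q) − ¼ ln(1 − 2Q).
1 − 2P − Q = 0.23305, giving −½ ln(0.23305) = 0.728251.
1 − 2Q = 0.539088, giving −¼ ln(0.539088) = 0.154469.
d = 0.728251 + 0.154469 = 0.882720.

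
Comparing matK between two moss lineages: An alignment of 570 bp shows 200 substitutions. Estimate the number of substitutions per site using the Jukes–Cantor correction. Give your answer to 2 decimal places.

0.47

p = 200/570 ≈ 0.350877.
d = −(3/4) ln(1 − 4p/3) = −0.75 ln(1 − 0.467836) = −0.75 ln(0.532164)
  = −0.75 × (-0.630804) = 0.473103 substitutions/site.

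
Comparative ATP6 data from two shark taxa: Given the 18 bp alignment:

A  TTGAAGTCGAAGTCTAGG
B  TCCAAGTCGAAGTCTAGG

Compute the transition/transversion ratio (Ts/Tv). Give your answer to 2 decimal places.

Transitions are A↔G and C↔T; transversions are all other mismatches.
Transitions: 1. Transversions: 1.
R = 1/1 = 1.00.

1.00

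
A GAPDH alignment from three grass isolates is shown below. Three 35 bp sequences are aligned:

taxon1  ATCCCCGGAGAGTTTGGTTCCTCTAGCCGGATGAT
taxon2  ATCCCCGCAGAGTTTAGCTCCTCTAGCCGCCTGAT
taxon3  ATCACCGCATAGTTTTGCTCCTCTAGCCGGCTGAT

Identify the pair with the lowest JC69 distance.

taxon1–taxon2: 5/35 differ, p = 0.143, d = 0.158.
taxon1–taxon3: 6/35 differ, p = 0.171, d = 0.195.
taxon2–taxon3: 4/35 differ, p = 0.114, d = 0.124.
The smallest distance is between taxon2 and taxon3.

taxon2 and taxon3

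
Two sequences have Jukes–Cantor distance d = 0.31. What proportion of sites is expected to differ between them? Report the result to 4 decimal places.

0.2539

p = (3/4)(1 − e^(−4d/3)) = 0.75 × (1 − e^(-0.413333)) = 0.75 × (1 − 0.661442) = 0.253919.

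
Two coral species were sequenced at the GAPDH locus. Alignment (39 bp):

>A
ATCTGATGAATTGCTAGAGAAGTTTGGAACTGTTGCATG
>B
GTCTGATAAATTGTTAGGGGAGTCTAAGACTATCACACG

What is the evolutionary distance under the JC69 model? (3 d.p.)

0.441

The sequences differ at 13 of 39 sites, so p = 13/39 ≈ 0.333333.
d = −(3/4) ln(1 − 4p/3) = −0.75 ln(1 − 0.444444) = −0.75 ln(0.555556)
  = −0.75 × (-0.587786) = 0.440840 substitutions/site.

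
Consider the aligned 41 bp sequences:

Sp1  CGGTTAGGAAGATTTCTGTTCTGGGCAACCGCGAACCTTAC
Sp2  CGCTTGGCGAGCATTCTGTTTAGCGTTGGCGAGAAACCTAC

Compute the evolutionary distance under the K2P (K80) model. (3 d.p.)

0.552

Of 41 sites, 6 differences are transitions and 10 are transversions, so P = 6/41 ≈ 0.146341 and Q = 10/41 ≈ 0.243902.
Under the Kimura two-parameter model, d = −½ ln(1 − 2P − Q) − ¼ ln(1 − 2Q).
1 − 2P − Q = 0.463416, giving −½ ln(0.463416) = 0.384565.
1 − 2Q = 0.512196, giving −¼ ln(0.512196) = 0.167262.
d = 0.384565 + 0.167262 = 0.551827.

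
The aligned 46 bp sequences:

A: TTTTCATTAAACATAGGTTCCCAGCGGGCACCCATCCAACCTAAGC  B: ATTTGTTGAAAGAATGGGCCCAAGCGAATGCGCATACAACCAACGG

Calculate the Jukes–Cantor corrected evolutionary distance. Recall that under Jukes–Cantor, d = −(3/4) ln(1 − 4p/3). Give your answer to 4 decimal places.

0.6001

The sequences differ at 19 of 46 sites, so p = 19/46 ≈ 0.413043.
d = −(3/4) ln(1 − 4p/3) = −0.75 ln(1 − 0.550724) = −0.75 ln(0.449276)
  = −0.75 × (-0.800118) = 0.600089 substitutions/site.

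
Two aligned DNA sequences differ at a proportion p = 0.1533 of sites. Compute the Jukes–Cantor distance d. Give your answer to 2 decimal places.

d = −(3/4) ln(1 − 4p/3) = −0.75 ln(1 − 0.2044) = −0.75 ln(0.7956)
  = −0.75 × (-0.228659) = 0.171494 substitutions/site.

0.17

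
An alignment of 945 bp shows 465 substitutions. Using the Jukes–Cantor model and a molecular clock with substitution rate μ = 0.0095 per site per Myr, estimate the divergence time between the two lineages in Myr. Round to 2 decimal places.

42.13

p = 465/945 ≈ 0.492063.
d = −(3/4) ln(1 − 4p/3) = −0.75 ln(1 − 0.656084) = −0.75 ln(0.343916)
  = −0.75 × (-1.067358) = 0.800519 substitutions/site.
Under a molecular clock d = 2μt, so t = d/(2μ) = 0.800519 / (2 × 0.0095) = 42.13 Myr.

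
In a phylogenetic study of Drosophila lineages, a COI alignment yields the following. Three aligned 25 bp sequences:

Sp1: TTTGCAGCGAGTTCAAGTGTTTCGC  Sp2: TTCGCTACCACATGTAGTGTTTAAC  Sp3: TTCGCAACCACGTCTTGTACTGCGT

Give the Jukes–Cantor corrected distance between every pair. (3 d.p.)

Sp1–Sp2: 10/25 sites differ → p = 0.4, d = −0.75 ln(1 − 0.533333) = 0.571605 ≈ 0.572.
Sp1–Sp3: 11/25 sites differ → p = 0.44, d = −0.75 ln(1 − 0.586667) = 0.662626 ≈ 0.663.
Sp2–Sp3: 10/25 sites differ → p = 0.4, d = −0.75 ln(1 − 0.533333) = 0.571605 ≈ 0.572.

d(Sp1,Sp2) = 0.572, d(Sp1,Sp3) = 0.663, d(Sp2,Sp3) = 0.572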